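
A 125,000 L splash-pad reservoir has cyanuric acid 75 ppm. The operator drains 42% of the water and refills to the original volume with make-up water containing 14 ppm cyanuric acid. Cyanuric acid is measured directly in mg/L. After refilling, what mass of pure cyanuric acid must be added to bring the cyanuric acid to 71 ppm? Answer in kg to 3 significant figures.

After draining 42% and refilling: 75 × 0.58 + 14 × 0.42 = 49.38 ppm.
Deficit to target: 71 − 49.38 = 21.62 mg/L.
Mass: 21.62 mg/L × 125,000 L = 2702 g cyanuric acid.

2.70 kg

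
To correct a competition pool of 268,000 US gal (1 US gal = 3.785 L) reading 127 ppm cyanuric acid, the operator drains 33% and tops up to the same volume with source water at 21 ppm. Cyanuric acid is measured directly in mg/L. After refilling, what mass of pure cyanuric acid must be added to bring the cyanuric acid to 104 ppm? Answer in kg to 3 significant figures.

12.2 kg

Volume: 268,000 US gal × 3.785 L/gal = 1,014,380 L.
After draining 33% and refilling: 127 × 0.67 + 21 × 0.33 = 92.02 ppm.
Deficit to target: 104 − 92.02 = 11.98 mg/L.
Mass: 11.98 mg/L × 1,014,380 L = 12,150 g cyanuric acid.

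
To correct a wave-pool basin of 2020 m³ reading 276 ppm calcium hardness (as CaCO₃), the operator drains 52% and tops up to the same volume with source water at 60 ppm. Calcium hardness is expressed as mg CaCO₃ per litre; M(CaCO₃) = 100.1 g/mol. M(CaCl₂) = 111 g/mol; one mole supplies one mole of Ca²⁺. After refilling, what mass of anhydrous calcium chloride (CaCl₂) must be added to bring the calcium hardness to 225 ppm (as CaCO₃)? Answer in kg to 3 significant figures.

Volume: 2020 m³ = 2,020,000 L.
After draining 52% and refilling: 276 × 0.48 + 60 × 0.52 = 163.68 ppm.
Deficit to target: 225 − 163.68 = 61.32 mg/L.
As CaCO₃: 61.32 mg/L × 2,020,000 L = 123,900 g; ÷ 100.1 = 1237 mol Ca²⁺.
Mass: 1237 × 111 = 137,400 g.

137 kg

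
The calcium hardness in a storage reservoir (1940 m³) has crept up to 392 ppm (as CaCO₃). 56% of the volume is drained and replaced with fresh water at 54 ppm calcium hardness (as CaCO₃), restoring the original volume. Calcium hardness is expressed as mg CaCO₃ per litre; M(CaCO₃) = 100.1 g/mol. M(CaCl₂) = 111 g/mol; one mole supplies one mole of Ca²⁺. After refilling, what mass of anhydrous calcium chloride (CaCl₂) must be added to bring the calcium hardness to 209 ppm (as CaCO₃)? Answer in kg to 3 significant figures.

13.5 kg

Volume: 1940 m³ = 1,940,000 L.
After draining 56% and refilling: 392 × 0.44 + 54 × 0.56 = 202.72 ppm.
Deficit to target: 209 − 202.72 = 6.28 mg/L.
As CaCO₃: 6.28 mg/L × 1,940,000 L = 12,180 g; ÷ 100.1 = 121.7 mol Ca²⁺.
Mass: 121.7 × 111 = 13,510 g.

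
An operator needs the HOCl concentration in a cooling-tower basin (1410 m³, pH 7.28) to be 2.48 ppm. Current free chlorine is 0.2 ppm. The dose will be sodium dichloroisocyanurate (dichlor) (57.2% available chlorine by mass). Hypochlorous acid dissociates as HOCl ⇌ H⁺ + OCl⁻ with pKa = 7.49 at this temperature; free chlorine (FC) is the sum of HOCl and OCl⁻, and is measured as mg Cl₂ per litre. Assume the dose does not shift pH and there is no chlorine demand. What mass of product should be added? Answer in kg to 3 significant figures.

9.39 kg

Volume: 1410 m³ = 1,410,000 L.
[OCl⁻]/[HOCl] = 10^(pH − pKa) = 10^(7.28 − 7.49) = 0.6166; fraction as HOCl = 1/(1 + 0.6166) = 0.6186.
Free chlorine required for 2.48 ppm HOCl: 2.48 / 0.6186 = 4.009 ppm.
FC to add: 4.009 − 0.2 = 3.809 mg/L as Cl₂.
Cl₂ equivalent: 3.809 mg/L × 1,410,000 L = 5371 g.
Product at 57.2% available Cl: 5371 / 0.572 = 9390 g.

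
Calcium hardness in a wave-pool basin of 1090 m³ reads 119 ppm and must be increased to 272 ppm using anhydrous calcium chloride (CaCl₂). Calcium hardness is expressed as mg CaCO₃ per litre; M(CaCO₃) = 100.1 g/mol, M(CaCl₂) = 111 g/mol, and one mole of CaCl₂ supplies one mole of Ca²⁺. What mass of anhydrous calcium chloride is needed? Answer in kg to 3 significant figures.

185 kg

Volume: 1090 m³ = 1,090,000 L.
Hardness to add: (272 − 119) = 153 mg/L as CaCO₃ × 1,090,000 L = 166,800 g as CaCO₃.
Moles of Ca²⁺ (1 mol Ca²⁺ ≡ 1 mol CaCO₃): 166,800 / 100.1 g/mol = 1666 mol.
Mass of CaCl₂: 1666 × 111 = 184,900 g.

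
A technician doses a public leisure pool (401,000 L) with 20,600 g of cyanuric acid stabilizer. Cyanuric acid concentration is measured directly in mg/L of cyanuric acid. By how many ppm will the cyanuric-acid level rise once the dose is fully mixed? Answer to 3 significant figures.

51.4 ppm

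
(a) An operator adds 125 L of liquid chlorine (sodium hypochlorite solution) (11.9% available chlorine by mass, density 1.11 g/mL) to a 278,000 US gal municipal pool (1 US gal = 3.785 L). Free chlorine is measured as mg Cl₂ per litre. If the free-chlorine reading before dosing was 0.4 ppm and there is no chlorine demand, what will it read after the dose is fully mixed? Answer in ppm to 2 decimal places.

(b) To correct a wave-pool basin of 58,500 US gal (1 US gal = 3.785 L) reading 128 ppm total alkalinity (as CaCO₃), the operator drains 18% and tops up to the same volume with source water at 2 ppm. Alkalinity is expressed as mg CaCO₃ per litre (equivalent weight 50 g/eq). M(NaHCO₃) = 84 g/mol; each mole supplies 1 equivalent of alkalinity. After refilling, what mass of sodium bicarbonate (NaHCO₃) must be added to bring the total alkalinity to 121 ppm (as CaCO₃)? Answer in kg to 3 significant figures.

(a) 16.09 ppm; (b) 5.83 kg

(a) Volume: 278,000 US gal × 3.785 L/gal = 1,052,230 L.
(a) Mass of solution: 125 L × 1000 mL/L × 1.11 g/mL = 138,800 g.
(a) Available chlorine delivered: 138,800 g × 0.119 = 16,510 g as Cl₂.
(a) Concentration rise: 16,510 g / 1,052,230 L = 15.69 mg/L = 15.69 ppm.
(a) Final FC: 0.4 + 15.69 = 16.09 ppm.

(b) Volume: 58,500 US gal × 3.785 L/gal = 221,422 L.
(b) After draining 18% and refilling: 128 × 0.82 + 2 × 0.18 = 105.32 ppm.
(b) Deficit to target: 121 − 105.32 = 15.68 mg/L.
(b) As CaCO₃: 15.68 mg/L × 221,422 L = 3472 g; ÷ 50 g/eq ÷ 1 = 69.44 mol NaHCO₃.
(b) Mass: 69.44 × 84 = 5833 g.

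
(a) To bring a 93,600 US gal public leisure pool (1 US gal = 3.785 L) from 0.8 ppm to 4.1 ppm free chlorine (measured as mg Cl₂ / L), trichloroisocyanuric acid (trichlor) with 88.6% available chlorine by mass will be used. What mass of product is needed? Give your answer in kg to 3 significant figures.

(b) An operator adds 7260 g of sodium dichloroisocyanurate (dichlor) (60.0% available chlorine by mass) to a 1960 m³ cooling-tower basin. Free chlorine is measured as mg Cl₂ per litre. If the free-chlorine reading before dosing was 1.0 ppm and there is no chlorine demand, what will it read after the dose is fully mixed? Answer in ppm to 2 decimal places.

(a) 1.32 kg; (b) 3.22 ppm

(a) Volume: 93,600 US gal × 3.785 L/gal = 354,276 L.
(a) Chlorine deficit: 4.1 − 0.8 = 3.3 ppm = 3.3 mg/L as Cl₂.
(a) Cl₂ equivalent needed: 3.3 mg/L × 354,276 L = 1,169,000 mg = 1169 g.
(a) Product at 88.6% available chlorine: 1169 / 0.886 = 1320 g.

(b) Volume: 1960 m³ = 1,960,000 L.
(b) Available chlorine delivered: 7260 g × 0.6 = 4356 g as Cl₂.
(b) Concentration rise: 4356 g / 1,960,000 L = 2.222 mg/L = 2.22 ppm.
(b) Final FC: 1.0 + 2.22 = 3.22 ppm.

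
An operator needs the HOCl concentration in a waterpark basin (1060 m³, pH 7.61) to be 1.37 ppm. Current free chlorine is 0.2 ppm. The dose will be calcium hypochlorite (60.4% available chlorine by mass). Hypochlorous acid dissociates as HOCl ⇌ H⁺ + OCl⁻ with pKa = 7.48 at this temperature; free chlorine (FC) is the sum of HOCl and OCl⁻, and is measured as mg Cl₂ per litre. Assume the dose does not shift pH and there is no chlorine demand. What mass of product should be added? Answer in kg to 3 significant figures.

5.30 kg

Volume: 1060 m³ = 1,060,000 L.
[OCl⁻]/[HOCl] = 10^(pH − pKa) = 10^(7.61 − 7.48) = 1.349; fraction as HOCl = 1/(1 + 1.349) = 0.4257.
Free chlorine required for 1.37 ppm HOCl: 1.37 / 0.4257 = 3.218 ppm.
FC to add: 3.218 − 0.2 = 3.018 mg/L as Cl₂.
Cl₂ equivalent: 3.018 mg/L × 1,060,000 L = 3199 g.
Product at 60.4% available Cl: 3199 / 0.604 = 5297 g.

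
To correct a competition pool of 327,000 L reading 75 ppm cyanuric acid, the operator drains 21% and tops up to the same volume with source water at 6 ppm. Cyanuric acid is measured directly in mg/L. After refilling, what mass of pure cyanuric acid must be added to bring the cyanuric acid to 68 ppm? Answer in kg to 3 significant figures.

2.45 kg

After draining 21% and refilling: 75 × 0.79 + 6 × 0.21 = 60.51 ppm.
Deficit to target: 68 − 60.51 = 7.49 mg/L.
Mass: 7.49 mg/L × 327,000 L = 2449 g cyanuric acid.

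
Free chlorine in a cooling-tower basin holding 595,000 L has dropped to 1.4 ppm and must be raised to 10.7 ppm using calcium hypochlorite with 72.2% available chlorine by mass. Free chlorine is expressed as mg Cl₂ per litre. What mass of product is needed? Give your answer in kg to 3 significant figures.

7.66 kg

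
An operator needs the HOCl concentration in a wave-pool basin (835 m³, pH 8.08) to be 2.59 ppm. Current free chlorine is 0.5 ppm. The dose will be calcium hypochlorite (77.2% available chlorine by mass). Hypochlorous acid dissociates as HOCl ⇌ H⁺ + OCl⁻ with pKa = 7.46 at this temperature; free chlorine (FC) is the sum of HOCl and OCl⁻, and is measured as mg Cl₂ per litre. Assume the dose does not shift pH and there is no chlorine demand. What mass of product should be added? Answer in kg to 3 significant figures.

13.9 kg

Volume: 835 m³ = 835,000 L.
[OCl⁻]/[HOCl] = 10^(pH − pKa) = 10^(8.08 − 7.46) = 4.169; fraction as HOCl = 1/(1 + 4.169) = 0.1935.
Free chlorine required for 2.59 ppm HOCl: 2.59 / 0.1935 = 13.39 ppm.
FC to add: 13.39 − 0.5 = 12.89 mg/L as Cl₂.
Cl₂ equivalent: 12.89 mg/L × 835,000 L = 10,760 g.
Product at 77.2% available Cl: 10,760 / 0.772 = 13,940 g.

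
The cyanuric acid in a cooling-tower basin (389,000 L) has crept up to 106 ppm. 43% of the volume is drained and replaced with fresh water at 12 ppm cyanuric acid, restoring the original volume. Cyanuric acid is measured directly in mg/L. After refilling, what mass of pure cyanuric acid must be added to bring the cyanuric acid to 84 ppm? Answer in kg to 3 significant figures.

7.17 kg

After draining 43% and refilling: 106 × 0.57 + 12 × 0.43 = 65.58 ppm.
Deficit to target: 84 − 65.58 = 18.42 mg/L.
Mass: 18.42 mg/L × 389,000 L = 7165 g cyanuric acid.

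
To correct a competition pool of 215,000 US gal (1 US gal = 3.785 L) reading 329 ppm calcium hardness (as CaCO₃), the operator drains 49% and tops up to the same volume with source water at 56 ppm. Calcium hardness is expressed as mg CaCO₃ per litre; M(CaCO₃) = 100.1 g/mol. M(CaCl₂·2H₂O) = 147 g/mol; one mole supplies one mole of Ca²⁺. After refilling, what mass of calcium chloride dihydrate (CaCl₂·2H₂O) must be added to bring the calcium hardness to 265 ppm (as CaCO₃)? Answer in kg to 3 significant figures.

Volume: 215,000 US gal × 3.785 L/gal = 813,775 L.
After draining 49% and refilling: 329 × 0.51 + 56 × 0.49 = 195.23 ppm.
Deficit to target: 265 − 195.23 = 69.77 mg/L.
As CaCO₃: 69.77 mg/L × 813,775 L = 56,780 g; ÷ 100.1 = 567.2 mol Ca²⁺.
Mass: 567.2 × 147 = 83,380 g.

83.4 kg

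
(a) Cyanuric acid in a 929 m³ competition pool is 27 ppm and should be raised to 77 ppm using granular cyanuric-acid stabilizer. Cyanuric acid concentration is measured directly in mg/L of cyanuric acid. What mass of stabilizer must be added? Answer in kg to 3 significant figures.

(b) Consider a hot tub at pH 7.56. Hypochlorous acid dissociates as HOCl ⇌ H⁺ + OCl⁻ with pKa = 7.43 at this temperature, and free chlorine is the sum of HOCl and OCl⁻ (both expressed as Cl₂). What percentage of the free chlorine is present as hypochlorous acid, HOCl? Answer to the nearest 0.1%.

(a) 46.5 kg; (b) 42.6%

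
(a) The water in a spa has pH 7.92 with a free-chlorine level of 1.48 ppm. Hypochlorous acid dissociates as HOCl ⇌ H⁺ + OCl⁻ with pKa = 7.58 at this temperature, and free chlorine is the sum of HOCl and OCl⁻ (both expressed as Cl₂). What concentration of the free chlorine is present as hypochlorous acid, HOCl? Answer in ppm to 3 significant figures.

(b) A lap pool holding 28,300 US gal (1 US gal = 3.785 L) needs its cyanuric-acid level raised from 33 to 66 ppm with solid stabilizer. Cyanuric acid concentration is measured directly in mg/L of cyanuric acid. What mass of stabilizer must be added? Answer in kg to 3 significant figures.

(a) [OCl⁻]/[HOCl] = 10^(pH − pKa) = 10^(7.92 − 7.58) = 10^0.34 = 2.188.
(a) Fraction as HOCl = 1 / (1 + 2.188) = 0.3137.
(a) HOCl = 0.3137 × 1.48 ppm = 0.4643 ppm.

(b) Volume: 28,300 US gal × 3.785 L/gal = 107,116 L.
(b) CYA to add: (66 − 33) = 33 mg/L × 107,116 L = 3535 g cyanuric acid.

(a) 0.464 ppm; (b) 3.53 kg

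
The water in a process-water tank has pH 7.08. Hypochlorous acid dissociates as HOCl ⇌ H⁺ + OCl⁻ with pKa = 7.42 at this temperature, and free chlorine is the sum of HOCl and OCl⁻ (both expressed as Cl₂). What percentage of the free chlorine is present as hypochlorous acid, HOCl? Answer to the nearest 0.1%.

68.6%

[OCl⁻]/[HOCl] = 10^(pH − pKa) = 10^(7.08 − 7.42) = 10^-0.34 = 0.4571.
Fraction as HOCl = 1 / (1 + 0.4571) = 0.6863.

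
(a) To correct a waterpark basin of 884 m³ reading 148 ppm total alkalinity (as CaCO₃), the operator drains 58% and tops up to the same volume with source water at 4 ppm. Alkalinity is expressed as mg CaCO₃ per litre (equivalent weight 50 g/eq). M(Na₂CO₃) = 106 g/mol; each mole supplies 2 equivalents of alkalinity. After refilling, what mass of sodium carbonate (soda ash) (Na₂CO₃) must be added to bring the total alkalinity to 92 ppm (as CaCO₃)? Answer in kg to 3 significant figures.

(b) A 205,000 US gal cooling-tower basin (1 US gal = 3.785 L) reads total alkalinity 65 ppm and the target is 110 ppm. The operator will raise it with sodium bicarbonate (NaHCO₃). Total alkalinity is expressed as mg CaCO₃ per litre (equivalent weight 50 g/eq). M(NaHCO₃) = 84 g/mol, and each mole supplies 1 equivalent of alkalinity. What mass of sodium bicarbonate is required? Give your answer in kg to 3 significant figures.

(a) 25.8 kg; (b) 58.7 kg

(a) Volume: 884 m³ = 884,000 L.
(a) After draining 58% and refilling: 148 × 0.42 + 4 × 0.58 = 64.48 ppm.
(a) Deficit to target: 92 − 64.48 = 27.52 mg/L.
(a) As CaCO₃: 27.52 mg/L × 884,000 L = 24,330 g; ÷ 50 g/eq ÷ 2 = 243.3 mol Na₂CO₃.
(a) Mass: 243.3 × 106 = 25,790 g.

(b) Volume: 205,000 US gal × 3.785 L/gal = 775,925 L.
(b) Alkalinity to add: (110 − 65) = 45 mg/L as CaCO₃ × 775,925 L = 34,920 g as CaCO₃.
(b) Equivalents: 34,920 g ÷ 50 g/eq = 698.3 eq.
(b) NaHCO₃ supplies 1 eq per mole → 698.3 mol.
(b) Mass: 698.3 mol × 84 g/mol = 58,660 g.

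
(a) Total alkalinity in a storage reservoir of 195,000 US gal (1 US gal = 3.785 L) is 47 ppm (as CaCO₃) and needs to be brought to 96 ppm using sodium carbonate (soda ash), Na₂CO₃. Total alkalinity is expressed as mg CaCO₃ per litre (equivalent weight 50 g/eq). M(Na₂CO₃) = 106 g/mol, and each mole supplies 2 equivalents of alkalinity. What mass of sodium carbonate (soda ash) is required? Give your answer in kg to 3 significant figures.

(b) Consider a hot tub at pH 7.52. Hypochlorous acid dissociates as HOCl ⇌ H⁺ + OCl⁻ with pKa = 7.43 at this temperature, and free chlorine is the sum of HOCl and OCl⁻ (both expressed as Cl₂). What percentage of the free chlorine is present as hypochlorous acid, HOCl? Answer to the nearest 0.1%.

(a) 38.3 kg; (b) 44.8%

(a) Volume: 195,000 US gal × 3.785 L/gal = 738,075 L.
(a) Alkalinity to add: (96 − 47) = 49 mg/L as CaCO₃ × 738,075 L = 36,170 g as CaCO₃.
(a) Equivalents: 36,170 g ÷ 50 g/eq = 723.3 eq.
(a) Each mole of Na₂CO₃ supplies 2 eq, so 723.3 / 2 = 361.7 mol.
(a) Mass: 361.7 mol × 106 g/mol = 38,340 g.

(b) [OCl⁻]/[HOCl] = 10^(pH − pKa) = 10^(7.52 − 7.43) = 10^0.09 = 1.23.
(b) Fraction as HOCl = 1 / (1 + 1.23) = 0.4484.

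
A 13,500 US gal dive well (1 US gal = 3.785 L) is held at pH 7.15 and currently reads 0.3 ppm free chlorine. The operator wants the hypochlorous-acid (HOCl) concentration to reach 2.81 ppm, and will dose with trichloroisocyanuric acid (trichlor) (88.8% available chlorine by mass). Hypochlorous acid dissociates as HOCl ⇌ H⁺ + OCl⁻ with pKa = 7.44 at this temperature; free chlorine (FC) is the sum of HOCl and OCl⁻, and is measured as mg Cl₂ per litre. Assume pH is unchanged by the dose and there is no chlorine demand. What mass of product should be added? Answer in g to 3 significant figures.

227 g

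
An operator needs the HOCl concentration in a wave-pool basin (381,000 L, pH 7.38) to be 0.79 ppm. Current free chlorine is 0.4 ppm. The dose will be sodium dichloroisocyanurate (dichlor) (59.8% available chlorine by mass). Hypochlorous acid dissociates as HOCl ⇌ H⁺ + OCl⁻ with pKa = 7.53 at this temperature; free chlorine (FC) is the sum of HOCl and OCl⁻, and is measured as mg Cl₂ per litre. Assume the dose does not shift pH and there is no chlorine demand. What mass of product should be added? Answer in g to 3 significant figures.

605 g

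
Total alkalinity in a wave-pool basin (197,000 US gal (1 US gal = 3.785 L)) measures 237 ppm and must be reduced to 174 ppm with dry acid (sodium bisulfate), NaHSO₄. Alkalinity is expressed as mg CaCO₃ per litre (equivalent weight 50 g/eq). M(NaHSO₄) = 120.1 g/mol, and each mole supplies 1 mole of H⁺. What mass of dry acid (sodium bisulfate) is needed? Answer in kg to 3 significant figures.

Volume: 197,000 US gal × 3.785 L/gal = 745,645 L.
Alkalinity to neutralize: (237 − 174) = 63 mg/L as CaCO₃ × 745,645 L = 46,980 g as CaCO₃.
Equivalents of H⁺ required: 46,980 ÷ 50 g/eq = 939.5 eq = 939.5 mol NaHSO₄.
Mass of NaHSO₄: 939.5 × 120.1 = 112,800 g.

113 kg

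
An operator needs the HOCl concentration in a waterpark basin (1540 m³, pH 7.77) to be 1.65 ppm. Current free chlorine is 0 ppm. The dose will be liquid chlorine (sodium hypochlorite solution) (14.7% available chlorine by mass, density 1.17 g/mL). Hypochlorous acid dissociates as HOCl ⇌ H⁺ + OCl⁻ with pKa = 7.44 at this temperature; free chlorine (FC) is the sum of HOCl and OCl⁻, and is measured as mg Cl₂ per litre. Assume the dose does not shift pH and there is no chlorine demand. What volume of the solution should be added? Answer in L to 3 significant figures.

46.4 L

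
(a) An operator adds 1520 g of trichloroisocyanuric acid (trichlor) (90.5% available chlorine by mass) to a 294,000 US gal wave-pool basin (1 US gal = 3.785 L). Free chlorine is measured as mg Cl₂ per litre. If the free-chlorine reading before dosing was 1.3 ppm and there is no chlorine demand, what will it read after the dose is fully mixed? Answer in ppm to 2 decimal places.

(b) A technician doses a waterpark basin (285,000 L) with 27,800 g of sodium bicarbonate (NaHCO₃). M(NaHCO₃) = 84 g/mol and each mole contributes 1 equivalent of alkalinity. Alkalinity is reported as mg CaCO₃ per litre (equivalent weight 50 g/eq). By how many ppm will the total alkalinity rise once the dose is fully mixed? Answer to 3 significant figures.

(a) 2.54 ppm; (b) 58.1 ppm

(a) Volume: 294,000 US gal × 3.785 L/gal = 1,112,790 L.
(a) Available chlorine delivered: 1520 g × 0.905 = 1376 g as Cl₂.
(a) Concentration rise: 1376 g / 1,112,790 L = 1.236 mg/L = 1.24 ppm.
(a) Final FC: 1.3 + 1.24 = 2.54 ppm.

(b) Moles of NaHCO₃: 27,800 g ÷ 84 g/mol = 331 mol → 331 eq of alkalinity.
(b) As CaCO₃: 331 eq × 50 g/eq = 16,550 g.
(b) Rise: 16,550 g / 285,000 L × 1000 = 58.06 mg/L.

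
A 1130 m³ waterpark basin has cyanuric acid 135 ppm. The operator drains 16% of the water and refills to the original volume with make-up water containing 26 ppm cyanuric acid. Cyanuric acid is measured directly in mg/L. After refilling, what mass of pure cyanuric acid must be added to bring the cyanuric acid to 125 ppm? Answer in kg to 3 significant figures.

Volume: 1130 m³ = 1,130,000 L.
After draining 16% and refilling: 135 × 0.84 + 26 × 0.16 = 117.56 ppm.
Deficit to target: 125 − 117.56 = 7.44 mg/L.
Mass: 7.44 mg/L × 1,130,000 L = 8407 g cyanuric acid.

8.41 kg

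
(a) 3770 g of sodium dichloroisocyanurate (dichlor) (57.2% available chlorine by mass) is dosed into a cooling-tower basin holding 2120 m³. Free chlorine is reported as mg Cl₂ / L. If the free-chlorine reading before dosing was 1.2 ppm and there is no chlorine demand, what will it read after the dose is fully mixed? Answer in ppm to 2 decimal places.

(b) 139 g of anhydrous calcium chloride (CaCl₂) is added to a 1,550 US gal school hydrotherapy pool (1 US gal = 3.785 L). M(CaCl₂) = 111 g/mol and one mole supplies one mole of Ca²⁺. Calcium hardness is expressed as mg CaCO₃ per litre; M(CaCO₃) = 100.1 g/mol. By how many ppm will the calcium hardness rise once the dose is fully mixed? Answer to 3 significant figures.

(a) 2.22 ppm; (b) 21.4 ppm

(a) Volume: 2120 m³ = 2,120,000 L.
(a) Available chlorine delivered: 3770 g × 0.572 = 2156 g as Cl₂.
(a) Concentration rise: 2156 g / 2,120,000 L = 1.017 mg/L = 1.02 ppm.
(a) Final FC: 1.2 + 1.02 = 2.22 ppm.

(b) Volume: 1,550 US gal × 3.785 L/gal = 5,867 L.
(b) Moles of Ca²⁺: 139 g ÷ 111 g/mol = 1.252 mol.
(b) As CaCO₃: 1.252 mol × 100.1 g/mol = 125.4 g.
(b) Rise: 125.4 g / 5,867 L × 1000 = 21.37 mg/L.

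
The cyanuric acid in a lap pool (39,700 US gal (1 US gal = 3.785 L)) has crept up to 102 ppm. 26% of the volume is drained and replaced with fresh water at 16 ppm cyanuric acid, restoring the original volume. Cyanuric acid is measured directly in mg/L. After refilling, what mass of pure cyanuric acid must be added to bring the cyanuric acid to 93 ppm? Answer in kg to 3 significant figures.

2.01 kg

Volume: 39,700 US gal × 3.785 L/gal = 150,264 L.
After draining 26% and refilling: 102 × 0.74 + 16 × 0.26 = 79.64 ppm.
Deficit to target: 93 − 79.64 = 13.36 mg/L.
Mass: 13.36 mg/L × 150,264 L = 2008 g cyanuric acid.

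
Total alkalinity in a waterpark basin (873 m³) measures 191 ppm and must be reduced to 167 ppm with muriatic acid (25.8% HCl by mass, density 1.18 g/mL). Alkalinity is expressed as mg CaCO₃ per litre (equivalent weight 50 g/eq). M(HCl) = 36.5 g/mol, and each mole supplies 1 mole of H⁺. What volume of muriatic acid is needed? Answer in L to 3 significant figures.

50.2 L

Volume: 873 m³ = 873,000 L.
Alkalinity to neutralize: (191 − 167) = 24 mg/L as CaCO₃ × 873,000 L = 20,950 g as CaCO₃.
Equivalents of H⁺ required: 20,950 ÷ 50 g/eq = 419 eq = 419 mol HCl.
Mass of HCl: 419 × 36.5 = 15,290 g.
Mass of 25.8% solution: 15,290 / 0.258 = 59,280 g.
Volume: 59,280 g ÷ 1.18 g/mL = 50,240 mL.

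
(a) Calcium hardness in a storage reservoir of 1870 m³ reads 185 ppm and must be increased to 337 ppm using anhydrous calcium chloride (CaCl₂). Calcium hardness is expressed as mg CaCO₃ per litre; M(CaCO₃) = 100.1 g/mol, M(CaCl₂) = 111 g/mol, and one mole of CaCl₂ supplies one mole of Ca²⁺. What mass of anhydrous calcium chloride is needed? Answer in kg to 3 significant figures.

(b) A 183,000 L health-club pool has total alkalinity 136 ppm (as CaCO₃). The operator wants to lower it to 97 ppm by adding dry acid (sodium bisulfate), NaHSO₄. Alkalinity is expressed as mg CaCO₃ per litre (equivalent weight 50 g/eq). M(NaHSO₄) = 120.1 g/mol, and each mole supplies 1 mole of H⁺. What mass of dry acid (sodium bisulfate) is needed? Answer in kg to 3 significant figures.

(a) 315 kg; (b) 17.1 kg

(a) Volume: 1870 m³ = 1,870,000 L.
(a) Hardness to add: (337 − 185) = 152 mg/L as CaCO₃ × 1,870,000 L = 284,200 g as CaCO₃.
(a) Moles of Ca²⁺ (1 mol Ca²⁺ ≡ 1 mol CaCO₃): 284,200 / 100.1 g/mol = 2840 mol.
(a) Mass of CaCl₂: 2840 × 111 = 315,200 g.

(b) Alkalinity to neutralize: (136 − 97) = 39 mg/L as CaCO₃ × 183,000 L = 7137 g as CaCO₃.
(b) Equivalents of H⁺ required: 7137 ÷ 50 g/eq = 142.7 eq = 142.7 mol NaHSO₄.
(b) Mass of NaHSO₄: 142.7 × 120.1 = 17,140 g.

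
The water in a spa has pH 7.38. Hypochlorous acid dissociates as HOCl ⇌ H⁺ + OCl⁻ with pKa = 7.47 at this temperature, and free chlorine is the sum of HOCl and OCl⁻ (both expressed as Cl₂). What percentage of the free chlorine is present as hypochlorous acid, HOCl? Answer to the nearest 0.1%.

[OCl⁻]/[HOCl] = 10^(pH − pKa) = 10^(7.38 − 7.47) = 10^-0.09 = 0.8128.
Fraction as HOCl = 1 / (1 + 0.8128) = 0.5516.

55.2%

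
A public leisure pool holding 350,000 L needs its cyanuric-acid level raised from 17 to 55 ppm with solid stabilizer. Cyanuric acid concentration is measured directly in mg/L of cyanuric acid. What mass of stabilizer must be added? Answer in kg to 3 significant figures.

CYA to add: (55 − 17) = 38 mg/L × 350,000 L = 13,300 g cyanuric acid.

13.3 kg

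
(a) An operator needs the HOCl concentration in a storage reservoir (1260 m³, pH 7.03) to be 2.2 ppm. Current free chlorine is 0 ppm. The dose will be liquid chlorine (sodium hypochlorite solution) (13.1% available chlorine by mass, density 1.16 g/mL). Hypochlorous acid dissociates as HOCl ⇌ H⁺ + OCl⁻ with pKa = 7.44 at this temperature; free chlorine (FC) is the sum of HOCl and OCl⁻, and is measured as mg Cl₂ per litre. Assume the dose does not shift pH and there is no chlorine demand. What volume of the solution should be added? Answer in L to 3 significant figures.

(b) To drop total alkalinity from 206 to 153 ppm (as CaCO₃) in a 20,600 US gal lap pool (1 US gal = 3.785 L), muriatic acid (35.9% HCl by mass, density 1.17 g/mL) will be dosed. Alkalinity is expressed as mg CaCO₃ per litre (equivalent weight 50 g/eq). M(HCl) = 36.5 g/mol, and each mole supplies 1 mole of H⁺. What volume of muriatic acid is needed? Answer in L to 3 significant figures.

(a) 25.3 L; (b) 7.18 L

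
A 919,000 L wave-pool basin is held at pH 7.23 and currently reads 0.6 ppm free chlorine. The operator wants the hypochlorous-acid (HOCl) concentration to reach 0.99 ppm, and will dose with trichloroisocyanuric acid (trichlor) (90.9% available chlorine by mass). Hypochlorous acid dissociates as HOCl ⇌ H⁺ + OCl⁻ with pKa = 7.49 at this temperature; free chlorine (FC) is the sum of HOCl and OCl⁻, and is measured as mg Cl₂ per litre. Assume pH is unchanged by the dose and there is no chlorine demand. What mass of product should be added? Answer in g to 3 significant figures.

[OCl⁻]/[HOCl] = 10^(pH − pKa) = 10^(7.23 − 7.49) = 0.5495; fraction as HOCl = 1/(1 + 0.5495) = 0.6454.
Free chlorine required for 0.99 ppm HOCl: 0.99 / 0.6454 = 1.534 ppm.
FC to add: 1.534 − 0.6 = 0.934 mg/L as Cl₂.
Cl₂ equivalent: 0.934 mg/L × 919,000 L = 858.4 g.
Product at 90.9% available Cl: 858.4 / 0.909 = 944.3 g.

944 g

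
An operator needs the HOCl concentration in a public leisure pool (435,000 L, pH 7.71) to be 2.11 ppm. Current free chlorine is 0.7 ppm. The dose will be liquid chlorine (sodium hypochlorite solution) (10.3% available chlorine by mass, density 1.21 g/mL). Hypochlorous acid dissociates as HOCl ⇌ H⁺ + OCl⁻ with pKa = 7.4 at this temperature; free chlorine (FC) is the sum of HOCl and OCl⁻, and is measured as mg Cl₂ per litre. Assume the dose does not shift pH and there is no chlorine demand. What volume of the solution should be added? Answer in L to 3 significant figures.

[OCl⁻]/[HOCl] = 10^(pH − pKa) = 10^(7.71 − 7.4) = 2.042; fraction as HOCl = 1/(1 + 2.042) = 0.3288.
Free chlorine required for 2.11 ppm HOCl: 2.11 / 0.3288 = 6.418 ppm.
FC to add: 6.418 − 0.7 = 5.718 mg/L as Cl₂.
Cl₂ equivalent: 5.718 mg/L × 435,000 L = 2487 g.
Product at 10.3% available Cl: 2487 / 0.103 = 24,150 g.
Volume: 24,150 g ÷ 1.21 g/mL = 19,960 mL.

20.0 L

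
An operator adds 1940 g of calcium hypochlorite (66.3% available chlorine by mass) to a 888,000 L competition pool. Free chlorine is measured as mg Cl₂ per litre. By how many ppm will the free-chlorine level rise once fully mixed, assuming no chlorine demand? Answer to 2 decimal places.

Available chlorine delivered: 1940 g × 0.663 = 1286 g as Cl₂.
Concentration rise: 1286 g / 888,000 L = 1.448 mg/L = 1.45 ppm.

1.45 ppm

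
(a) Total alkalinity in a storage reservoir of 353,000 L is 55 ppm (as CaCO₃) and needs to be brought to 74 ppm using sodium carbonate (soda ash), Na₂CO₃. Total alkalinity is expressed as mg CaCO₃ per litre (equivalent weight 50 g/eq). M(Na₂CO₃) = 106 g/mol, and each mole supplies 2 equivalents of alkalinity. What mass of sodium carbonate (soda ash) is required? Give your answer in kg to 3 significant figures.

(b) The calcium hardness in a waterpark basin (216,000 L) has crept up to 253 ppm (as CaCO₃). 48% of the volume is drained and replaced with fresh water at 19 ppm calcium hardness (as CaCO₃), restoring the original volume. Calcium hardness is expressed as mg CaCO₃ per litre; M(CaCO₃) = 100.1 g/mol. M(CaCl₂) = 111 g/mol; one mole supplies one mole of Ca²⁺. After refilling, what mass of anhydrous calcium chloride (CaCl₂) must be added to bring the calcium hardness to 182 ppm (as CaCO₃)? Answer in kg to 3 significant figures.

(a) 7.11 kg; (b) 9.90 kg

(a) Alkalinity to add: (74 − 55) = 19 mg/L as CaCO₃ × 353,000 L = 6707 g as CaCO₃.
(a) Equivalents: 6707 g ÷ 50 g/eq = 134.1 eq.
(a) Each mole of Na₂CO₃ supplies 2 eq, so 134.1 / 2 = 67.07 mol.
(a) Mass: 67.07 mol × 106 g/mol = 7109 g.

(b) After draining 48% and refilling: 253 × 0.52 + 19 × 0.48 = 140.68 ppm.
(b) Deficit to target: 182 − 140.68 = 41.32 mg/L.
(b) As CaCO₃: 41.32 mg/L × 216,000 L = 8925 g; ÷ 100.1 = 89.16 mol Ca²⁺.
(b) Mass: 89.16 × 111 = 9897 g.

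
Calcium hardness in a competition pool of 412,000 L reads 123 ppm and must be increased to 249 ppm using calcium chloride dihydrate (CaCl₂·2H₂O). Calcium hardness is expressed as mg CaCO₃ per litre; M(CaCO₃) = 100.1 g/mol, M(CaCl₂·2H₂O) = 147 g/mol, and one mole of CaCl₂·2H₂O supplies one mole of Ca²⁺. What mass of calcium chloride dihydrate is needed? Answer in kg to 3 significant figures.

76.2 kg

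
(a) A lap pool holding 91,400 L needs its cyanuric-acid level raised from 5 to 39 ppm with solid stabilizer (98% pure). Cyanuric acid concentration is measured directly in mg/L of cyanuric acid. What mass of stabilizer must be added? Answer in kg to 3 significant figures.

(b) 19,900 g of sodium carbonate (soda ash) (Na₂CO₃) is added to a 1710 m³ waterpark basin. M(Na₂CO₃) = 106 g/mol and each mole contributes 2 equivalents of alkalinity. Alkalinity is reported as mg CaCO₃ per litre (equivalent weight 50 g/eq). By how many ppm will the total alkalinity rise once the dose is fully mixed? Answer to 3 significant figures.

(a) CYA to add: (39 − 5) = 34 mg/L × 91,400 L = 3108 g cyanuric acid.
(a) At 98% purity: 3108 / 0.98 = 3171 g product.

(b) Volume: 1710 m³ = 1,710,000 L.
(b) Moles of Na₂CO₃: 19,900 g ÷ 106 g/mol = 187.7 mol → 375.5 eq of alkalinity.
(b) As CaCO₃: 375.5 eq × 50 g/eq = 18,770 g.
(b) Rise: 18,770 g / 1,710,000 L × 1000 = 10.98 mg/L.

(a) 3.17 kg; (b) 11.0 ppm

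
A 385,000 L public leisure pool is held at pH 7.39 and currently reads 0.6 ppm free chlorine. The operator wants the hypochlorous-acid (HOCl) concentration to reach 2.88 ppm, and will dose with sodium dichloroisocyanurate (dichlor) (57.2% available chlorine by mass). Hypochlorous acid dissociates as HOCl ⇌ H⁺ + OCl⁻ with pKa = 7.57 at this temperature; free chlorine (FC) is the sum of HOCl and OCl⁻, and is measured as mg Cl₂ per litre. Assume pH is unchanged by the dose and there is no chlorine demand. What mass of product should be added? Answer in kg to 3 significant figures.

2.82 kg

[OCl⁻]/[HOCl] = 10^(pH − pKa) = 10^(7.39 − 7.57) = 0.6607; fraction as HOCl = 1/(1 + 0.6607) = 0.6022.
Free chlorine required for 2.88 ppm HOCl: 2.88 / 0.6022 = 4.783 ppm.
FC to add: 4.783 − 0.6 = 4.183 mg/L as Cl₂.
Cl₂ equivalent: 4.183 mg/L × 385,000 L = 1610 g.
Product at 57.2% available Cl: 1610 / 0.572 = 2815 g.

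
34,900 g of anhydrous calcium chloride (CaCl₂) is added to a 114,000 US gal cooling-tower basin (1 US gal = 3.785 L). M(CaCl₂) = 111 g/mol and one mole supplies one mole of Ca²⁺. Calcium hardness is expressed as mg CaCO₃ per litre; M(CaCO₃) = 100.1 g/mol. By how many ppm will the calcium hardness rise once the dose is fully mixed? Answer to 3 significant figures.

72.9 ppm

Volume: 114,000 US gal × 3.785 L/gal = 431,490 L.
Moles of Ca²⁺: 34,900 g ÷ 111 g/mol = 314.4 mol.
As CaCO₃: 314.4 mol × 100.1 g/mol = 31,470 g.
Rise: 31,470 g / 431,490 L × 1000 = 72.94 mg/L.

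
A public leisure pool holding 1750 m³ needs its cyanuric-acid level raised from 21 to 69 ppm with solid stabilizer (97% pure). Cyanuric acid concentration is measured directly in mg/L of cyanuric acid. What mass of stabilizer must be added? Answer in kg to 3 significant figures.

Volume: 1750 m³ = 1,750,000 L.
CYA to add: (69 − 21) = 48 mg/L × 1,750,000 L = 84,000 g cyanuric acid.
At 97% purity: 84,000 / 0.97 = 86,600 g product.

86.6 kg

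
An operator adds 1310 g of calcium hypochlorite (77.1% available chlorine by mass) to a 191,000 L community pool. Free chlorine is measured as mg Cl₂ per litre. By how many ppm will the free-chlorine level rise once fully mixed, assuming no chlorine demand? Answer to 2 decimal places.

5.29 ppm

Available chlorine delivered: 1310 g × 0.771 = 1010 g as Cl₂.
Concentration rise: 1010 g / 191,000 L = 5.288 mg/L = 5.29 ppm.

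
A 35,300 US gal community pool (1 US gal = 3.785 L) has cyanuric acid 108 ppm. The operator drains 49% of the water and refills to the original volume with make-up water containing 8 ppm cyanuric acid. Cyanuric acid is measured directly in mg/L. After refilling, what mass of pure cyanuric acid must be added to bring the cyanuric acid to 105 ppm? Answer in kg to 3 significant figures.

6.15 kg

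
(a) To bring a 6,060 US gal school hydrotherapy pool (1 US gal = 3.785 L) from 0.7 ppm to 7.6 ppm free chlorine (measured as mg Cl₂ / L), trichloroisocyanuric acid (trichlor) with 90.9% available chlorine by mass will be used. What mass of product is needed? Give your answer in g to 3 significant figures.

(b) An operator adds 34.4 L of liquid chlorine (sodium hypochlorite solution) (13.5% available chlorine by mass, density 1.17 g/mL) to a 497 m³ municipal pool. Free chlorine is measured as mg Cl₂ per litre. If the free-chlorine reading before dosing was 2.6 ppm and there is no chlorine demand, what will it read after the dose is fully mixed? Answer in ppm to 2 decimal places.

(a) 174 g; (b) 13.53 ppm

(a) Volume: 6,060 US gal × 3.785 L/gal = 22,937 L.
(a) Chlorine deficit: 7.6 − 0.7 = 6.9 ppm = 6.9 mg/L as Cl₂.
(a) Cl₂ equivalent needed: 6.9 mg/L × 22,937 L = 158,300 mg = 158.3 g.
(a) Product at 90.9% available chlorine: 158.3 / 0.909 = 174.1 g.

(b) Volume: 497 m³ = 497,000 L.
(b) Mass of solution: 34.4 L × 1000 mL/L × 1.17 g/mL = 40,250 g.
(b) Available chlorine delivered: 40,250 g × 0.135 = 5433 g as Cl₂.
(b) Concentration rise: 5433 g / 497,000 L = 10.93 mg/L = 10.93 ppm.
(b) Final FC: 2.6 + 10.93 = 13.53 ppm.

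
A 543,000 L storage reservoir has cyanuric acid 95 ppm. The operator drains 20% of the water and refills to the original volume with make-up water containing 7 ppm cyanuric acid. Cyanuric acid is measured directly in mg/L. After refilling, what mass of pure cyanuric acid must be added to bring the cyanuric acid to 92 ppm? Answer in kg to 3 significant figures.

After draining 20% and refilling: 95 × 0.80 + 7 × 0.20 = 77.4 ppm.
Deficit to target: 92 − 77.4 = 14.6 mg/L.
Mass: 14.6 mg/L × 543,000 L = 7928 g cyanuric acid.

7.93 kg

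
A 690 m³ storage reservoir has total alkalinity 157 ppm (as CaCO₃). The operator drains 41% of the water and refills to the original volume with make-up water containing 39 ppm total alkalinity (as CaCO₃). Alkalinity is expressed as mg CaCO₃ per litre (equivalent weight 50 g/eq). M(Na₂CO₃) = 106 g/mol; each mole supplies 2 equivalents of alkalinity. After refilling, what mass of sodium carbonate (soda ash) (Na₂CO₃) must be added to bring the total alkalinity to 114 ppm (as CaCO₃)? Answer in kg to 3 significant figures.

Volume: 690 m³ = 690,000 L.
After draining 41% and refilling: 157 × 0.59 + 39 × 0.41 = 108.62 ppm.
Deficit to target: 114 − 108.62 = 5.38 mg/L.
As CaCO₃: 5.38 mg/L × 690,000 L = 3712 g; ÷ 50 g/eq ÷ 2 = 37.12 mol Na₂CO₃.
Mass: 37.12 × 106 = 3935 g.

3.93 kg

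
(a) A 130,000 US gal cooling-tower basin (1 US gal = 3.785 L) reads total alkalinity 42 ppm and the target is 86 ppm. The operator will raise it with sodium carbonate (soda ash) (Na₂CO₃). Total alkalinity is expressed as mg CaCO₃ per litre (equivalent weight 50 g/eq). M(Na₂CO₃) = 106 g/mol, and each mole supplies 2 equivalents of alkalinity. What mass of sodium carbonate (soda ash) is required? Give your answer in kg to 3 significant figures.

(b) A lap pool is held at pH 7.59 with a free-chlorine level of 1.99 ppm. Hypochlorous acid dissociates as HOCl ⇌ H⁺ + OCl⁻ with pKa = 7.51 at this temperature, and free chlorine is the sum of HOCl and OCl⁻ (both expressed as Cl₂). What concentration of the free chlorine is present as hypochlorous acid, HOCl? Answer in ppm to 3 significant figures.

(a) Volume: 130,000 US gal × 3.785 L/gal = 492,050 L.
(a) Alkalinity to add: (86 − 42) = 44 mg/L as CaCO₃ × 492,050 L = 21,650 g as CaCO₃.
(a) Equivalents: 21,650 g ÷ 50 g/eq = 433 eq.
(a) Each mole of Na₂CO₃ supplies 2 eq, so 433 / 2 = 216.5 mol.
(a) Mass: 216.5 mol × 106 g/mol = 22,950 g.

(b) [OCl⁻]/[HOCl] = 10^(pH − pKa) = 10^(7.59 − 7.51) = 10^0.08 = 1.202.
(b) Fraction as HOCl = 1 / (1 + 1.202) = 0.4541.
(b) HOCl = 0.4541 × 1.99 ppm = 0.9036 ppm.

(a) 22.9 kg; (b) 0.904 ppm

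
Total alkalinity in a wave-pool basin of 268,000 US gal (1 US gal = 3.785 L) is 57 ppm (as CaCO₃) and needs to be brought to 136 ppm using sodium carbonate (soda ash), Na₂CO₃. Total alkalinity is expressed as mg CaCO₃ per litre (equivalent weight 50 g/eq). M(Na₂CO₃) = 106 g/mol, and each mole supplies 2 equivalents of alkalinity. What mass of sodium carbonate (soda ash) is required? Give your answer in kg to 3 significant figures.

84.9 kg

Volume: 268,000 US gal × 3.785 L/gal = 1,014,380 L.
Alkalinity to add: (136 − 57) = 79 mg/L as CaCO₃ × 1,014,380 L = 80,140 g as CaCO₃.
Equivalents: 80,140 g ÷ 50 g/eq = 1603 eq.
Each mole of Na₂CO₃ supplies 2 eq, so 1603 / 2 = 801.4 mol.
Mass: 801.4 mol × 106 g/mol = 84,940 g.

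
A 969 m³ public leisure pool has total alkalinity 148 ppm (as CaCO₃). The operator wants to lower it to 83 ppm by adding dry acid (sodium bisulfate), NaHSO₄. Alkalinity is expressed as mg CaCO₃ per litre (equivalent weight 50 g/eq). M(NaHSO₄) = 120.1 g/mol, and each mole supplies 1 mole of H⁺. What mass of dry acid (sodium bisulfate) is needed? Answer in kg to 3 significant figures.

Volume: 969 m³ = 969,000 L.
Alkalinity to neutralize: (148 − 83) = 65 mg/L as CaCO₃ × 969,000 L = 62,980 g as CaCO₃.
Equivalents of H⁺ required: 62,980 ÷ 50 g/eq = 1260 eq = 1260 mol NaHSO₄.
Mass of NaHSO₄: 1260 × 120.1 = 151,300 g.

151 kg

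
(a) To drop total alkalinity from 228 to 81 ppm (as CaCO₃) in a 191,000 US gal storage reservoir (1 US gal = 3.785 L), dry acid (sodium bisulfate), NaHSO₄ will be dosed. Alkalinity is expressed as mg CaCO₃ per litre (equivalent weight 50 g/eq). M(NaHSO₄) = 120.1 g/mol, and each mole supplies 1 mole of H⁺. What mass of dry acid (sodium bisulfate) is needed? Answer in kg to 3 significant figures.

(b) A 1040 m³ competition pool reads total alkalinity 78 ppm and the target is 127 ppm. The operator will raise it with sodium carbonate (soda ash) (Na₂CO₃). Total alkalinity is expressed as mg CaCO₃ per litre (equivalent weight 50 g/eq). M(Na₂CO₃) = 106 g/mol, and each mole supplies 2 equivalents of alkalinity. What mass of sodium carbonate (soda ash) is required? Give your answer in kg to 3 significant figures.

(a) 255 kg; (b) 54.0 kg

(a) Volume: 191,000 US gal × 3.785 L/gal = 722,935 L.
(a) Alkalinity to neutralize: (228 − 81) = 147 mg/L as CaCO₃ × 722,935 L = 106,300 g as CaCO₃.
(a) Equivalents of H⁺ required: 106,300 ÷ 50 g/eq = 2125 eq = 2125 mol NaHSO₄.
(a) Mass of NaHSO₄: 2125 × 120.1 = 255,300 g.

(b) Volume: 1040 m³ = 1,040,000 L.
(b) Alkalinity to add: (127 − 78) = 49 mg/L as CaCO₃ × 1,040,000 L = 50,960 g as CaCO₃.
(b) Equivalents: 50,960 g ÷ 50 g/eq = 1019 eq.
(b) Each mole of Na₂CO₃ supplies 2 eq, so 1019 / 2 = 509.6 mol.
(b) Mass: 509.6 mol × 106 g/mol = 54,020 g.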